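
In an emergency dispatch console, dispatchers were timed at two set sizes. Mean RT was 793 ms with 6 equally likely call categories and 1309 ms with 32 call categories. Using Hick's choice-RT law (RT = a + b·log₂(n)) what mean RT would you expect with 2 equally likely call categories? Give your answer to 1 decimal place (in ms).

RT is linear in log₂ n, so two points fix the line:
  b = (1309 − 793) / (log₂ 32 − log₂ 6) = 516 / (5 − 2.5850) = 213.661 ms/bit
  a = 793 − 213.661 × 2.5850 = 240.694 ms
Then RT(2) = 240.694 + 213.661 × log₂ 2 = 240.694 + 213.661 × 1 ≈ 454.355 ms.

454.4 ms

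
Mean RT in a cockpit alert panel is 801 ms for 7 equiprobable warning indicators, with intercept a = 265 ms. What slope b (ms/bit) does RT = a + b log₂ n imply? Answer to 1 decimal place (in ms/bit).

log₂(7) = 2.8074 bits.
b = (RT − a)/log₂ n = (801 − 265) / 2.8074 = 190.927 ms/bit.

190.9 ms/bit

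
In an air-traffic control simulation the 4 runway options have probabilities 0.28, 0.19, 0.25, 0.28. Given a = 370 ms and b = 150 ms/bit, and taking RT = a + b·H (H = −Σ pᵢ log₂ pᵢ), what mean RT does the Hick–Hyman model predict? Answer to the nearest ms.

668 ms

H = 0.28·log₂(1/0.28) + 0.19·log₂(1/0.19) + 0.25·log₂(1/0.25) + 0.28·log₂(1/0.28) = 1.9837 bits.
RT = 370 + 150 × 1.9837 = 667.55 ms.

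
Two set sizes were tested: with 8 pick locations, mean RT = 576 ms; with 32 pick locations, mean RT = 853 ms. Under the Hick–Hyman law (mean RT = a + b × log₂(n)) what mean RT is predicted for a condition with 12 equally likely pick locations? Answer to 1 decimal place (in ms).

Fit slope and intercept:
  b = (853 − 576) / (log₂ 32 − log₂ 8) = 277 / (5 − 3) = 138.500 ms/bit
  a = 576 − 138.500 × 3 = 160.500 ms
Then RT(12) = 160.500 + 138.500 × log₂ 12 = 160.500 + 138.500 × 3.5850 ≈ 657.017 ms.

657.0 ms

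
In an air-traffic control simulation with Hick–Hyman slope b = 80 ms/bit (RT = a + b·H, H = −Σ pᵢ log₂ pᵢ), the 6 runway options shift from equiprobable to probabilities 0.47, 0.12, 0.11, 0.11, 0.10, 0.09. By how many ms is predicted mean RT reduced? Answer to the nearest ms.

29 ms

Equiprobable entropy H₀ = log₂ 6 = 2.5850 bits.
Skewed entropy H = −Σ pᵢ log₂ pᵢ = 2.2244 bits.
ΔRT = b·(H₀ − H) = 80 × 0.3605 = 28.84 ms.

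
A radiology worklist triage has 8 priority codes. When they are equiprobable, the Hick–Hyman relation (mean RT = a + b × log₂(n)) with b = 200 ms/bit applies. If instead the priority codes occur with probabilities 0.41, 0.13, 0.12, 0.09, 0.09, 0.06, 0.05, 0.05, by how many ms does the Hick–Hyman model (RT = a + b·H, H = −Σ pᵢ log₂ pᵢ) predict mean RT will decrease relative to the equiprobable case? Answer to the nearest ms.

84 ms

The RT saving is b·ΔH. Equiprobable H₀ = log₂(8) = 3.0000 bits; with the given probabilities H = 2.5781 bits.
b·(H₀ − H) = 200 × (3.0000 − 2.5781) = 84.37 ms.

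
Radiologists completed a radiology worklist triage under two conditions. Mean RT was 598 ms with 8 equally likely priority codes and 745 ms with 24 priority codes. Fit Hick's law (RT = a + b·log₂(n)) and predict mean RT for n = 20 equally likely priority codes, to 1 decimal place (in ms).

Fit slope and intercept:
  b = (745 − 598) / (log₂ 24 − log₂ 8) = 147 / (4.5850 − 3) = 92.747 ms/bit
  a = 598 − 92.747 × 3 = 319.760 ms
Then RT(20) = 319.760 + 92.747 × log₂ 20 = 319.760 + 92.747 × 4.3219 ≈ 720.604 ms.

720.6 ms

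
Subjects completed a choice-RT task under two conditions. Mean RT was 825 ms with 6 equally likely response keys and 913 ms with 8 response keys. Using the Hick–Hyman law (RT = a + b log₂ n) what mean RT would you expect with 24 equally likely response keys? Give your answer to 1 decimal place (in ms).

With log₂ n on the abscissa the relation is linear; from the two conditions:
  b = (913 − 825) / (log₂ 8 − log₂ 6) = 88 / (3 − 2.5850) = 212.029 ms/bit
  a = 825 − 212.029 × 2.5850 = 276.913 ms
Then RT(24) = 276.913 + 212.029 × log₂ 24 = 276.913 + 212.029 × 4.5850 ≈ 1249.058 ms.

1249.1 ms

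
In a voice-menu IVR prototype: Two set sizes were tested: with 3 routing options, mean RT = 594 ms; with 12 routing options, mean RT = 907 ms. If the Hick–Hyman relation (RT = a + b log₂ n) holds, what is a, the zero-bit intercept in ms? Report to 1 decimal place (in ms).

346.0 ms

The slope on a log₂ axis is (907 − 594) / (3.5850 − 1.5850) = 156.500 ms/bit.
Intercept: a = 594 − 156.500·log₂(3) = 345.953 ms.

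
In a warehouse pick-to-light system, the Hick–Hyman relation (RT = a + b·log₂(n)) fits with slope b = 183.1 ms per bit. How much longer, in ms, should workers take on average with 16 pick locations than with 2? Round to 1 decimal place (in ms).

549.3 ms

ΔRT = (a + b log₂ n₂) − (a + b log₂ n₁) = b·(log₂ n₂ − log₂ n₁).
log₂(16) − log₂(2) = log₂(16/2) = log₂(8) = 3.
ΔRT = 183.1 × 3.0000 = 549.300 ms.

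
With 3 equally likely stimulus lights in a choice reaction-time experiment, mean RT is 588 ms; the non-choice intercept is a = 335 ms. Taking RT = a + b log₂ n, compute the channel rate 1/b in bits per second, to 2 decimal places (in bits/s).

6.26 bits/s

Choice component = 588 − 335 = 253 ms over log₂(3) = 1.5850 bits.
b = 253 / 1.5850 = 159.625 ms/bit, so 1/b = 6.265 bits/s.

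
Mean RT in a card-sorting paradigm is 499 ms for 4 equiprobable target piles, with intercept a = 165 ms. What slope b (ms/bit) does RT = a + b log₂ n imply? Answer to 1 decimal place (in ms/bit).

b = (499 − 165) / log₂(4) = 334 / 2 = 167.000 ms/bit.

167.0 ms/bit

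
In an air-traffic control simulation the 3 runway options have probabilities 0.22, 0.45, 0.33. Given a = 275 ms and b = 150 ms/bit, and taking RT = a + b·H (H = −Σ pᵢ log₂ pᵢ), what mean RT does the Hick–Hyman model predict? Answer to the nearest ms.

Entropy contributions −pᵢ log₂ pᵢ: 0.4806, 0.5184, 0.5278; sum H = 1.5268 bits.
RT = a + bH = 275 + 150·1.5268 = 504.02 ms.

504 ms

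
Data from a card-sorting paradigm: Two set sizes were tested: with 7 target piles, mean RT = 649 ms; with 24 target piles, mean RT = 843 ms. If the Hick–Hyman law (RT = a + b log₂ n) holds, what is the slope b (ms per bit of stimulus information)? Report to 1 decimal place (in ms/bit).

109.1 ms/bit

b = (RT₂ − RT₁)/(log₂ n₂ − log₂ n₁) = (843 − 649)/(4.5850 − 2.8074) = 109.135 ms/bit.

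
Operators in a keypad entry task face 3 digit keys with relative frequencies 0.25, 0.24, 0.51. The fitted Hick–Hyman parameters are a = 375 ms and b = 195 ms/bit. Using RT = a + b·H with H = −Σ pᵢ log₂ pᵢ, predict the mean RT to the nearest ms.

665 ms

H = 0.25·log₂(1/0.25) + 0.24·log₂(1/0.24) + 0.51·log₂(1/0.51) = 1.4896 bits.
RT = 375 + 195 × 1.4896 = 665.47 ms.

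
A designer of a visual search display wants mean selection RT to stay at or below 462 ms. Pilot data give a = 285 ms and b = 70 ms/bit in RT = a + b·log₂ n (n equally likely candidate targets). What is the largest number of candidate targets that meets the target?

70·log₂ n ≤ 462 − 285 = 177, giving log₂ n ≤ 2.5286 and n ≤ 5.770. The largest whole number is 5.

5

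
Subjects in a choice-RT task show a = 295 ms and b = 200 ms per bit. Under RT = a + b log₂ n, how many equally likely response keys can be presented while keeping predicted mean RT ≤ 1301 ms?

Information budget: (1301 − 295)/200 = 5.0300 bits, so n ≤ 2^5.0300 = 32.672 → at most 32.

32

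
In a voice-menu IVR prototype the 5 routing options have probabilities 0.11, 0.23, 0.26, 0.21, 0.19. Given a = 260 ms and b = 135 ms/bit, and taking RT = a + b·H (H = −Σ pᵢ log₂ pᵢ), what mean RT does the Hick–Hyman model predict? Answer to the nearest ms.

567 ms

H = 0.11·log₂(1/0.11) + 0.23·log₂(1/0.23) + 0.26·log₂(1/0.26) + 0.21·log₂(1/0.21) + 0.19·log₂(1/0.19) = 2.2713 bits.
RT = 260 + 135 × 2.2713 = 566.62 ms.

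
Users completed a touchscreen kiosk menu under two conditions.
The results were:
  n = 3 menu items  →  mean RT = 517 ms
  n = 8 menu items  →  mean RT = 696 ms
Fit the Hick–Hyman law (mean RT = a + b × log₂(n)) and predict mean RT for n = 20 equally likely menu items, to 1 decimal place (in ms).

863.2 ms

Fit slope and intercept:
  b = (696 − 517) / (log₂ 8 − log₂ 3) = 179 / (3 − 1.5850) = 126.498 ms/bit
  a = 517 − 126.498 × 1.5850 = 316.505 ms
Then RT(20) = 316.505 + 126.498 × log₂ 20 = 316.505 + 126.498 × 4.3219 ≈ 863.222 ms.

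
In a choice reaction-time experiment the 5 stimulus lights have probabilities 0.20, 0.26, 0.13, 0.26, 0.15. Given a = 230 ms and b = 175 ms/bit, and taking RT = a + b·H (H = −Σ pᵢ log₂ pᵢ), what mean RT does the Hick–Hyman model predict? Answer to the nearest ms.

627 ms

Entropy contributions −pᵢ log₂ pᵢ: 0.4644, 0.5053, 0.3826, 0.5053, 0.4105; sum H = 2.2682 bits.
RT = a + bH = 230 + 175·2.2682 = 626.93 ms.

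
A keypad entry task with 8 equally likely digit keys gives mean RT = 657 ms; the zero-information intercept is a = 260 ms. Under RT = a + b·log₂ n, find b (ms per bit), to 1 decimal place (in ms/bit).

8 alternatives carry log₂ 8 = 3 bits; the choice cost is 657 − 260 = 397 ms, so b = 397/3 = 132.333 ms/bit.

132.3 ms/bit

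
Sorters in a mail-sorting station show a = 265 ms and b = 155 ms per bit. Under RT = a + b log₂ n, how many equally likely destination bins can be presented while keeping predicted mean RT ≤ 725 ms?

7

155·log₂ n ≤ 725 − 265 = 460, giving log₂ n ≤ 2.9677 and n ≤ 7.823. The largest whole number is 7.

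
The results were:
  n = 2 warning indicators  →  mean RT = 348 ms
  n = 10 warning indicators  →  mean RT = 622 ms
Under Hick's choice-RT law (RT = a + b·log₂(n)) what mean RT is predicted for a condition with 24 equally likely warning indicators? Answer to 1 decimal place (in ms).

771.0 ms

With log₂ n on the abscissa the relation is linear; from the two conditions:
  b = (622 − 348) / (log₂ 10 − log₂ 2) = 274 / (3.3219 − 1) = 118.005 ms/bit
  a = 348 − 118.005 × 1 = 229.995 ms
Then RT(24) = 229.995 + 118.005 × log₂ 24 = 229.995 + 118.005 × 4.5850 ≈ 771.045 ms.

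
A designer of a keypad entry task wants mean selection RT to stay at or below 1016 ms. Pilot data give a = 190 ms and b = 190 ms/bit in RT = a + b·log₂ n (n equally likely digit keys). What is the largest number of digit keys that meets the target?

20

Information budget: (1016 − 190)/190 = 4.3474 bits, so n ≤ 2^4.3474 = 20.356 → at most 20.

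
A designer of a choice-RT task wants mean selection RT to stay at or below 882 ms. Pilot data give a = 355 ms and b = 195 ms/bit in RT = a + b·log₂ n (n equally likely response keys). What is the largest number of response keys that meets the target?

6

Set 355 + 195·log₂ n ≤ 882 → log₂ n ≤ (882 − 355)/195 = 2.7026.
So n ≤ 2^2.7026 = 6.510; the largest integer n is 6.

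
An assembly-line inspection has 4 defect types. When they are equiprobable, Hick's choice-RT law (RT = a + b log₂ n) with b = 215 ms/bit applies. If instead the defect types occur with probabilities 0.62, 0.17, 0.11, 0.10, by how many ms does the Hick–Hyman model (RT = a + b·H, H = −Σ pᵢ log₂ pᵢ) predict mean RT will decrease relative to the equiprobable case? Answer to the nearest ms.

98 ms

The RT saving is b·ΔH. Equiprobable H₀ = log₂(4) = 2.0000 bits; with the given probabilities H = 1.5447 bits.
b·(H₀ − H) = 215 × (2.0000 − 1.5447) = 97.90 ms.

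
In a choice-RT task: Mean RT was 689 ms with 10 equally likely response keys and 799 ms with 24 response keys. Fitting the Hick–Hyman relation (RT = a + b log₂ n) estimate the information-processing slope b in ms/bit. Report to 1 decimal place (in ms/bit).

b = (RT₂ − RT₁)/(log₂ n₂ − log₂ n₁) = (799 − 689)/(4.5850 − 3.3219) = 87.092 ms/bit.

87.1 ms/bit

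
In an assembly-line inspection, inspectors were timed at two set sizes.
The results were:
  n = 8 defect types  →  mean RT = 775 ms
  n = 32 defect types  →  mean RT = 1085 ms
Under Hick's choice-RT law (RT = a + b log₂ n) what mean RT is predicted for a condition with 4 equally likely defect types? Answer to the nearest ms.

Fit slope and intercept:
  b = (1085 − 775) / (log₂ 32 − log₂ 8) = 310 / (5 − 3) = 155 ms/bit
  a = 775 − 155 × 3 = 310 ms
Then RT(4) = 310 + 155 × log₂ 4 = 310 + 155 × 2 ≈ 620.000 ms.

620 ms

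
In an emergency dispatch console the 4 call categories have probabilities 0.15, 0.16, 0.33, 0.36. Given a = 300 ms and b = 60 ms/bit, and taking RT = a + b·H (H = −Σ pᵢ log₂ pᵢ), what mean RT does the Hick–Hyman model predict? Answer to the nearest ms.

414 ms

H = 0.15·log₂(1/0.15) + 0.16·log₂(1/0.16) + 0.33·log₂(1/0.33) + 0.36·log₂(1/0.36) = 1.8920 bits.
RT = 300 + 60 × 1.8920 = 413.52 ms.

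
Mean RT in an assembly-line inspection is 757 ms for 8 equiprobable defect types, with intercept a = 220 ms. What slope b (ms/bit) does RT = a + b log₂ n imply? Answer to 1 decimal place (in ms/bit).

b = (757 − 220) / log₂(8) = 537 / 3 = 179.000 ms/bit.

179.0 ms/bit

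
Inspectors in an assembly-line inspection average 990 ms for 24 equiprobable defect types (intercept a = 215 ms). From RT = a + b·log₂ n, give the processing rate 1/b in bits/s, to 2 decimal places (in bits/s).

5.92 bits/s

Choice component = 990 − 215 = 775 ms over log₂(24) = 4.5850 bits.
b = 775 / 4.5850 = 169.031 ms/bit, so 1/b = 5.916 bits/s.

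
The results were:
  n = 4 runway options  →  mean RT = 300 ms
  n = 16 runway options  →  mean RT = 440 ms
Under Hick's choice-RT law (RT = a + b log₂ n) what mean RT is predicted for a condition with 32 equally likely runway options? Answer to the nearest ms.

Solve the two-equation system in a and b:
  b = (440 − 300) / (log₂ 16 − log₂ 4) = 140 / (4 − 2) = 70 ms/bit
  a = 300 − 70 × 2 = 160 ms
Then RT(32) = 160 + 70 × log₂ 32 = 160 + 70 × 5 ≈ 510.000 ms.

510 ms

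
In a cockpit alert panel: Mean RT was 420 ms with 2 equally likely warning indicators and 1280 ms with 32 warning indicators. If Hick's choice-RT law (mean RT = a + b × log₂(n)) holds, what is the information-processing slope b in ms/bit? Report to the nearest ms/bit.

The slope on a log₂ axis is (1280 − 420) / (5 − 1) = 215 ms/bit.

215 ms/bit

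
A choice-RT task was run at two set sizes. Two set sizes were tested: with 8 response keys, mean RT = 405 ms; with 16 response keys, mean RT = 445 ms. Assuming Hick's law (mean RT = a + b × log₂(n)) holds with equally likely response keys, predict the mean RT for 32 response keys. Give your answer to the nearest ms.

Fit slope and intercept:
  b = (445 − 405) / (log₂ 16 − log₂ 8) = 40 / (4 − 3) = 40 ms/bit
  a = 405 − 40 × 3 = 285 ms
Then RT(32) = 285 + 40 × log₂ 32 = 285 + 40 × 5 ≈ 485.000 ms.

485 ms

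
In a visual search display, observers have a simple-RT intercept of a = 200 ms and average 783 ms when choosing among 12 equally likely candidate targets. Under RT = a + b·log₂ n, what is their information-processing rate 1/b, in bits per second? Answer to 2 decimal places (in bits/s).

b = (783 − 200)/log₂ 12 = 583/3.5850 = 162.624 ms per bit = 0.16262 s/bit; the reciprocal is 6.149 bits/s.

6.15 bits/s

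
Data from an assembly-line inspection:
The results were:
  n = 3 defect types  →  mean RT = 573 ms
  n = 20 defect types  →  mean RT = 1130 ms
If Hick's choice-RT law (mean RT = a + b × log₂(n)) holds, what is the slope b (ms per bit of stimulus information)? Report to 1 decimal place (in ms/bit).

b = (RT₂ − RT₁)/(log₂ n₂ − log₂ n₁) = (1130 − 573)/(4.3219 − 1.5850) = 203.510 ms/bit.

203.5 ms/bit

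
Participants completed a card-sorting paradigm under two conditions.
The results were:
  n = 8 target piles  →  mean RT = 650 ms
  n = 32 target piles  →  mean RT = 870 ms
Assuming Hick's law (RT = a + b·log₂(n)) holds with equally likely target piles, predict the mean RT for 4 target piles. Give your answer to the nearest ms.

RT is linear in log₂ n, so two points fix the line:
  b = (870 − 650) / (log₂ 32 − log₂ 8) = 220 / (5 − 3) = 110 ms/bit
  a = 650 − 110 × 3 = 320 ms
Then RT(4) = 320 + 110 × log₂ 4 = 320 + 110 × 2 ≈ 540.000 ms.

540 ms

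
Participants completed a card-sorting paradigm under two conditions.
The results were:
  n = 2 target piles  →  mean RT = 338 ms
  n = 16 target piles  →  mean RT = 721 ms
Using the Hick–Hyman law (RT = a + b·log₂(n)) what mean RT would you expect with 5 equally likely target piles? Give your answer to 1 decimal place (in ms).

506.8 ms

Fit slope and intercept:
  b = (721 − 338) / (log₂ 16 − log₂ 2) = 383 / (4 − 1) = 127.667 ms/bit
  a = 338 − 127.667 × 1 = 210.333 ms
Then RT(5) = 210.333 + 127.667 × log₂ 5 = 210.333 + 127.667 × 2.3219 ≈ 506.766 ms.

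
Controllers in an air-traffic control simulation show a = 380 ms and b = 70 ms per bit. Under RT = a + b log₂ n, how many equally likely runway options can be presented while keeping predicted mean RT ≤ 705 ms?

Set 380 + 70·log₂ n ≤ 705 → log₂ n ≤ (705 − 380)/70 = 4.6429.
So n ≤ 2^4.6429 = 24.983; the largest integer n is 24.

24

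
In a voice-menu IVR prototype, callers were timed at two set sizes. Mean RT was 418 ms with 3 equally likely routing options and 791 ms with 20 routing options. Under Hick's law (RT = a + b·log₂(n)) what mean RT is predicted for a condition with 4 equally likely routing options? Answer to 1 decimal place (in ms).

474.6 ms

Solve the two-equation system in a and b:
  b = (791 − 418) / (log₂ 20 − log₂ 3) = 373 / (4.3219 − 1.5850) = 136.282 ms/bit
  a = 418 − 136.282 × 1.5850 = 201.998 ms
Then RT(4) = 201.998 + 136.282 × log₂ 4 = 201.998 + 136.282 × 2 ≈ 474.562 ms.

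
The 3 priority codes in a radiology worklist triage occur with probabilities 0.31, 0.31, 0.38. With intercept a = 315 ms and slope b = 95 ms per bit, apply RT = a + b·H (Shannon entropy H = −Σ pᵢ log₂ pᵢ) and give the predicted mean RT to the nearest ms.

465 ms

H = 0.31·log₂(1/0.31) + 0.31·log₂(1/0.31) + 0.38·log₂(1/0.38) = 1.5780 bits.
RT = 315 + 95 × 1.5780 = 464.91 ms.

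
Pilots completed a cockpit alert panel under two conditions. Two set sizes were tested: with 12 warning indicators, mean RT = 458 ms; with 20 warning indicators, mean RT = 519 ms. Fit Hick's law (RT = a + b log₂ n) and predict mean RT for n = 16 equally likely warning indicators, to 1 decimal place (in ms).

With log₂ n on the abscissa the relation is linear; from the two conditions:
  b = (519 − 458) / (log₂ 20 − log₂ 12) = 61 / (4.3219 − 3.5850) = 82.772 ms/bit
  a = 458 − 82.772 × 3.5850 = 161.266 ms
Then RT(16) = 161.266 + 82.772 × log₂ 16 = 161.266 + 82.772 × 4 ≈ 492.353 ms.

492.4 ms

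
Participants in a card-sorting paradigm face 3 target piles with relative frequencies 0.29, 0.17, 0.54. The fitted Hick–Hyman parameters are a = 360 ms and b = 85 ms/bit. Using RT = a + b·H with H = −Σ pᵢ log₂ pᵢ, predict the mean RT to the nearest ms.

482 ms

H = 0.29·log₂(1/0.29) + 0.17·log₂(1/0.17) + 0.54·log₂(1/0.54) = 1.4325 bits.
RT = 360 + 85 × 1.4325 = 481.77 ms.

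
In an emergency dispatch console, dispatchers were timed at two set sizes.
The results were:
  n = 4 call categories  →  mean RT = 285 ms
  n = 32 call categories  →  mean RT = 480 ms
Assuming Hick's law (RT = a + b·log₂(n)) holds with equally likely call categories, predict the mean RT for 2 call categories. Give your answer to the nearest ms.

Solve the two-equation system in a and b:
  b = (480 − 285) / (log₂ 32 − log₂ 4) = 195 / (5 − 2) = 65 ms/bit
  a = 285 − 65 × 2 = 155 ms
Then RT(2) = 155 + 65 × log₂ 2 = 155 + 65 × 1 ≈ 220.000 ms.

220 ms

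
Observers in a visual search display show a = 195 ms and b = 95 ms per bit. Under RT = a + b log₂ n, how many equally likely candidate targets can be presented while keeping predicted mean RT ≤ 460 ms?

Set 195 + 95·log₂ n ≤ 460 → log₂ n ≤ (460 − 195)/95 = 2.7895.
So n ≤ 2^2.7895 = 6.914; the largest integer n is 6.

6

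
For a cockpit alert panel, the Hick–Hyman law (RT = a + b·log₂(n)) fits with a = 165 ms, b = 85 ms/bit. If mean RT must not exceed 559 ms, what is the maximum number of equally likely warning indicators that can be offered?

85·log₂ n ≤ 559 − 165 = 394, giving log₂ n ≤ 4.6353 and n ≤ 24.852. The largest whole number is 24.

24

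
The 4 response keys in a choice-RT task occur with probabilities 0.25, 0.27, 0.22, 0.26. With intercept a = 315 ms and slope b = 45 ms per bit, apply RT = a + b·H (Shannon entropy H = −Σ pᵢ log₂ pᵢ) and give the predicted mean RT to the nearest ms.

405 ms

Entropy contributions −pᵢ log₂ pᵢ: 0.5000, 0.5100, 0.4806, 0.5053; sum H = 1.9959 bits.
RT = a + bH = 315 + 45·1.9959 = 404.81 ms.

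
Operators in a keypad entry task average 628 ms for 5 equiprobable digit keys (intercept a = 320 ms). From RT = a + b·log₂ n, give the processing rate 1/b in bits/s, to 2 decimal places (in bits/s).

7.54 bits/s

b = (628 − 320)/log₂ 5 = 308/2.3219 = 132.648 ms per bit = 0.13265 s/bit; the reciprocal is 7.539 bits/s.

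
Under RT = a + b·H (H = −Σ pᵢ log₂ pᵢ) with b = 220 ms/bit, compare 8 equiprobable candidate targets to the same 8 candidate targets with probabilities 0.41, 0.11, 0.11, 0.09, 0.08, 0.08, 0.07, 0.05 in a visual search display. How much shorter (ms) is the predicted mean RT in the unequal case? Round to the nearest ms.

86 ms

The RT saving is b·ΔH. Equiprobable H₀ = log₂(8) = 3.0000 bits; with the given probabilities H = 2.6083 bits.
b·(H₀ − H) = 220 × (3.0000 − 2.6083) = 86.18 ms.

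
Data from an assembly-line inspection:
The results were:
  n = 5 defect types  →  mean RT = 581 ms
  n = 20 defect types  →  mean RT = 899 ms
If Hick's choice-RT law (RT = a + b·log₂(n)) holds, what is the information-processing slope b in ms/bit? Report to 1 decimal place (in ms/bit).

The slope on a log₂ axis is (899 − 581) / (4.3219 − 2.3219) = 159.000 ms/bit.

159.0 ms/bit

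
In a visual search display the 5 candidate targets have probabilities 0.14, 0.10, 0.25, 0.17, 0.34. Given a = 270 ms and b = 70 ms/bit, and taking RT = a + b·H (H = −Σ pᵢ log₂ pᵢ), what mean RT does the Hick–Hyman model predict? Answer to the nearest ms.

H = 0.14·log₂(1/0.14) + 0.10·log₂(1/0.10) + 0.25·log₂(1/0.25) + 0.17·log₂(1/0.17) + 0.34·log₂(1/0.34) = 2.1931 bits.
RT = 270 + 70 × 2.1931 = 423.51 ms.

424 ms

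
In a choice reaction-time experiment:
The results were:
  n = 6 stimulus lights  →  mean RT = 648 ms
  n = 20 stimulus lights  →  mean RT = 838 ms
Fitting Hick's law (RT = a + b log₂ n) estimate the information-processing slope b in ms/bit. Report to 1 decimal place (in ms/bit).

109.4 ms/bit

b = (RT₂ − RT₁)/(log₂ n₂ − log₂ n₁) = (838 − 648)/(4.3219 − 2.5850) = 109.386 ms/bit.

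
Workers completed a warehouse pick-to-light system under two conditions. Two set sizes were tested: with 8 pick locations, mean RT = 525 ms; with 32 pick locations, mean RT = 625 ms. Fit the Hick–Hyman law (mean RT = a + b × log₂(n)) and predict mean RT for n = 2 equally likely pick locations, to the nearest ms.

425 ms

With log₂ n on the abscissa the relation is linear; from the two conditions:
  b = (625 − 525) / (log₂ 32 − log₂ 8) = 100 / (5 − 3) = 50 ms/bit
  a = 525 − 50 × 3 = 375 ms
Then RT(2) = 375 + 50 × log₂ 2 = 375 + 50 × 1 ≈ 425.000 ms.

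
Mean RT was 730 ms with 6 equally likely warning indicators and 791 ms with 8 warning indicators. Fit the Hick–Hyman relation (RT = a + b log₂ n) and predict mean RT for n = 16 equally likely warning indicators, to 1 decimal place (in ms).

Fit slope and intercept:
  b = (791 − 730) / (log₂ 8 − log₂ 6) = 61 / (3 − 2.5850) = 146.975 ms/bit
  a = 730 − 146.975 × 2.5850 = 350.076 ms
Then RT(16) = 350.076 + 146.975 × log₂ 16 = 350.076 + 146.975 × 4 ≈ 937.975 ms.

938.0 ms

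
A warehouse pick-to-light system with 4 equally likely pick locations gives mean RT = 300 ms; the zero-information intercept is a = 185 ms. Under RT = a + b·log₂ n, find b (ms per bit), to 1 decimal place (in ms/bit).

4 alternatives carry log₂ 4 = 2 bits; the choice cost is 300 − 185 = 115 ms, so b = 115/2 = 57.500 ms/bit.

57.5 ms/bit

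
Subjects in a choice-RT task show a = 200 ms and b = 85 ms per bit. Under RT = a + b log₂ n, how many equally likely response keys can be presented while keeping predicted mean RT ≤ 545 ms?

16

Information budget: (545 − 200)/85 = 4.0588 bits, so n ≤ 2^4.0588 = 16.666 → at most 16.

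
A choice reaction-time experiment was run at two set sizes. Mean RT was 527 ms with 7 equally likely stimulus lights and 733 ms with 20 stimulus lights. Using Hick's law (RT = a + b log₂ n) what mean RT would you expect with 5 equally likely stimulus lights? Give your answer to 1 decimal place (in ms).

With log₂ n on the abscissa the relation is linear; from the two conditions:
  b = (733 − 527) / (log₂ 20 − log₂ 7) = 206 / (4.3219 − 2.8074) = 136.012 ms/bit
  a = 527 − 136.012 × 2.8074 = 145.166 ms
Then RT(5) = 145.166 + 136.012 × log₂ 5 = 145.166 + 136.012 × 2.3219 ≈ 460.976 ms.

461.0 ms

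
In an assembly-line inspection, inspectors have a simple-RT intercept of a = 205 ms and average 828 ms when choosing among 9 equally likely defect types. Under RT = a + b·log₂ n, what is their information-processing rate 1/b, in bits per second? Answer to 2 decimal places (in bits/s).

Choice component = 828 − 205 = 623 ms over log₂(9) = 3.1699 bits.
b = 623 / 3.1699 = 196.535 ms/bit, so 1/b = 5.088 bits/s.

5.09 bits/s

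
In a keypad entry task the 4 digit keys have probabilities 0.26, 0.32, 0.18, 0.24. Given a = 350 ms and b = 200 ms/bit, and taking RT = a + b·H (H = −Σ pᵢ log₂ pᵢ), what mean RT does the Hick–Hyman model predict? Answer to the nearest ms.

H = 0.26·log₂(1/0.26) + 0.32·log₂(1/0.32) + 0.18·log₂(1/0.18) + 0.24·log₂(1/0.24) = 1.9708 bits.
RT = 350 + 200 × 1.9708 = 744.15 ms.

744 ms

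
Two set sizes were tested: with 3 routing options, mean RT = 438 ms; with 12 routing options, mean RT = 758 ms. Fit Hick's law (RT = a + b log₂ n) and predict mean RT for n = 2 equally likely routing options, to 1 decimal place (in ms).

344.4 ms

RT is linear in log₂ n, so two points fix the line:
  b = (758 − 438) / (log₂ 12 − log₂ 3) = 320 / (3.5850 − 1.5850) = 160.000 ms/bit
  a = 438 − 160.000 × 1.5850 = 184.406 ms
Then RT(2) = 184.406 + 160.000 × log₂ 2 = 184.406 + 160.000 × 1 ≈ 344.406 ms.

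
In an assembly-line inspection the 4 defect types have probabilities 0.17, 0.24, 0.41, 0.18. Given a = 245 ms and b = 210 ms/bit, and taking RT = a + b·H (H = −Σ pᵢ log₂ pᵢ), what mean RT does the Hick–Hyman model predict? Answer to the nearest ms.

H = 0.17·log₂(1/0.17) + 0.24·log₂(1/0.24) + 0.41·log₂(1/0.41) + 0.18·log₂(1/0.18) = 1.9014 bits.
RT = 245 + 210 × 1.9014 = 644.30 ms.

644 ms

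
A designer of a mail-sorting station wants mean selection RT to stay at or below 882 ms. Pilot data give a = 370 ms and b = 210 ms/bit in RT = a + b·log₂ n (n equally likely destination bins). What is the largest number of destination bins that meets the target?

5

Set 370 + 210·log₂ n ≤ 882 → log₂ n ≤ (882 − 370)/210 = 2.4381.
So n ≤ 2^2.4381 = 5.419; the largest integer n is 5.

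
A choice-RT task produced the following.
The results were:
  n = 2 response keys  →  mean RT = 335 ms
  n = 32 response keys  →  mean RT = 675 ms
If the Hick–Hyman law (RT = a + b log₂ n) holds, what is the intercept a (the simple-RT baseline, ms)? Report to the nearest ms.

250 ms

b = (RT₂ − RT₁)/(log₂ n₂ − log₂ n₁) = (675 − 335)/(5 − 1) = 85 ms/bit.
a = RT₁ − b·log₂ n₁ = 335 − 85 × 1 = 250.000 ms.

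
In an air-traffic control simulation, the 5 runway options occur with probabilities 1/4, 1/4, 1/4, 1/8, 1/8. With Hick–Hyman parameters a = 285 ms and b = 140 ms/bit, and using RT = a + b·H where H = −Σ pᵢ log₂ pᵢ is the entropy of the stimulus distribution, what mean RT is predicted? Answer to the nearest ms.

Each term −pᵢ log₂ pᵢ: 0.25·2 + 0.25·2 + 0.25·2 + 0.125·3 + 0.125·3; summed, H = 2.250 bits.
Mean RT = a + bH = 285 + 140·2.250 = 600.00 ms.

600 ms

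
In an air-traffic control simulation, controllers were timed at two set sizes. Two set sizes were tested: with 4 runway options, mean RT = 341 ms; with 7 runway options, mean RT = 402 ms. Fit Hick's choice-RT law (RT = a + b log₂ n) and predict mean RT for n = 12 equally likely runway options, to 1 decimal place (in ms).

460.8 ms

Solve the two-equation system in a and b:
  b = (402 − 341) / (log₂ 7 − log₂ 4) = 61 / (2.8074 − 2) = 75.555 ms/bit
  a = 341 − 75.555 × 2 = 189.889 ms
Then RT(12) = 189.889 + 75.555 × log₂ 12 = 189.889 + 75.555 × 3.5850 ≈ 460.752 ms.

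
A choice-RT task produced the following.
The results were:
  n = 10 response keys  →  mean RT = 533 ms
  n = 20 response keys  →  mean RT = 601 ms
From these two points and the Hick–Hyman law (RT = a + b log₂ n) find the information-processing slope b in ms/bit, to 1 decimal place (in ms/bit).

68.0 ms/bit

Slope: b = (601 − 533) / (log₂ 20 − log₂ 10) = 68/1.0000 = 68.000 ms/bit.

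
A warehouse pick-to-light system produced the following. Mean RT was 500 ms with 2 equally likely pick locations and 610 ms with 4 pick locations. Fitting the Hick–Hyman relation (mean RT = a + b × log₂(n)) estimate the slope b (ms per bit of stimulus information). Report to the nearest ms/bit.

110 ms/bit

b = (RT₂ − RT₁)/(log₂ n₂ − log₂ n₁) = (610 − 500)/(2 − 1) = 110 ms/bit.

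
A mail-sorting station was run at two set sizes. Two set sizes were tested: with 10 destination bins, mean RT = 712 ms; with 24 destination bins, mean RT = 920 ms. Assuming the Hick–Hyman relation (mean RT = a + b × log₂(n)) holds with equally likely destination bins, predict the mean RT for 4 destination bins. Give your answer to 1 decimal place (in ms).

494.3 ms

Fit slope and intercept:
  b = (920 − 712) / (log₂ 24 − log₂ 10) = 208 / (4.5850 − 3.3219) = 164.683 ms/bit
  a = 712 − 164.683 × 3.3219 = 164.936 ms
Then RT(4) = 164.936 + 164.683 × log₂ 4 = 164.936 + 164.683 × 2 ≈ 494.301 ms.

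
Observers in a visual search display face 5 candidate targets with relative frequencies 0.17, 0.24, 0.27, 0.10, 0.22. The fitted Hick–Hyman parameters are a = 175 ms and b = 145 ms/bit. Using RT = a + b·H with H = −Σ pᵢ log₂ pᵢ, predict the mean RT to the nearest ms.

H = 0.17·log₂(1/0.17) + 0.24·log₂(1/0.24) + 0.27·log₂(1/0.27) + 0.10·log₂(1/0.10) + 0.22·log₂(1/0.22) = 2.2515 bits.
RT = 175 + 145 × 2.2515 = 501.47 ms.

501 ms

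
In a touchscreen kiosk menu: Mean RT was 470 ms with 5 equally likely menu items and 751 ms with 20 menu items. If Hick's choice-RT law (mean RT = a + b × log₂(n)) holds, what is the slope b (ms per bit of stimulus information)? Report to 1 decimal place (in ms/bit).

140.5 ms/bit

b = (RT₂ − RT₁)/(log₂ n₂ − log₂ n₁) = (751 − 470)/(4.3219 − 2.3219) = 140.500 ms/bit.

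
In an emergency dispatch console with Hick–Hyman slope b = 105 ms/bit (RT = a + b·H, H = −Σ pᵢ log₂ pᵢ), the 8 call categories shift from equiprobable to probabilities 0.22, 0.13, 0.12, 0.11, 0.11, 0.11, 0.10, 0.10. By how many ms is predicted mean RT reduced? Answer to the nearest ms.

The RT saving is b·ΔH. Equiprobable H₀ = log₂(8) = 3.0000 bits; with the given probabilities H = 2.9455 bits.
b·(H₀ − H) = 105 × (3.0000 − 2.9455) = 5.72 ms.

6 ms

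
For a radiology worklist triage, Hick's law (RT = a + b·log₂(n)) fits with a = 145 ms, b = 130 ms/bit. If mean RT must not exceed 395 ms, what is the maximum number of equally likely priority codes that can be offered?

3

Information budget: (395 − 145)/130 = 1.9231 bits, so n ≤ 2^1.9231 = 3.792 → at most 3.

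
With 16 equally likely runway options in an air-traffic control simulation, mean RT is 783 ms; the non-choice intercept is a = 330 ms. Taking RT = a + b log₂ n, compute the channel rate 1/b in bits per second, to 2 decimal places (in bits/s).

b = (783 − 330)/log₂ 16 = 453/4 = 113.250 ms per bit = 0.11325 s/bit; the reciprocal is 8.830 bits/s.

8.83 bits/s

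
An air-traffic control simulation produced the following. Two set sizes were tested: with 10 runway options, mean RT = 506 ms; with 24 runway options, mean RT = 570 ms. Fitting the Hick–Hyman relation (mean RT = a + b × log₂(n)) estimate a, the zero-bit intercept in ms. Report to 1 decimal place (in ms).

b = (RT₂ − RT₁)/(log₂ n₂ − log₂ n₁) = (570 − 506)/(4.5850 − 3.3219) = 50.672 ms/bit.
a = RT₁ − b·log₂ n₁ = 506 − 50.672 × 3.3219 = 337.673 ms.

337.7 ms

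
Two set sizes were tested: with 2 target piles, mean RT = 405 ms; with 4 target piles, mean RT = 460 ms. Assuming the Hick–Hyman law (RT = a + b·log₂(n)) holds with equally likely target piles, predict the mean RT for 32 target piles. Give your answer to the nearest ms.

625 ms

RT is linear in log₂ n, so two points fix the line:
  b = (460 − 405) / (log₂ 4 − log₂ 2) = 55 / (2 − 1) = 55 ms/bit
  a = 405 − 55 × 1 = 350 ms
Then RT(32) = 350 + 55 × log₂ 32 = 350 + 55 × 5 ≈ 625.000 ms.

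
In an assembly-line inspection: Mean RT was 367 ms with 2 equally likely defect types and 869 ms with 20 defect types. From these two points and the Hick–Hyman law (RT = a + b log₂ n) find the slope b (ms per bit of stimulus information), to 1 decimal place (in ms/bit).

b = (RT₂ − RT₁)/(log₂ n₂ − log₂ n₁) = (869 − 367)/(4.3219 − 1) = 151.117 ms/bit.

151.1 ms/bit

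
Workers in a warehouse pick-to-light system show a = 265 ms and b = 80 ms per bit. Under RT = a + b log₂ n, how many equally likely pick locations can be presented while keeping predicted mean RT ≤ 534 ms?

10

80·log₂ n ≤ 534 − 265 = 269, giving log₂ n ≤ 3.3625 and n ≤ 10.285. The largest whole number is 10.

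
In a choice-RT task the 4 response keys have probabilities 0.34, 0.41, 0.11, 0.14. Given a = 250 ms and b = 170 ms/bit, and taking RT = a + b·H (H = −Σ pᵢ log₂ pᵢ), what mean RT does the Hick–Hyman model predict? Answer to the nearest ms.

Entropy contributions −pᵢ log₂ pᵢ: 0.5292, 0.5274, 0.3503, 0.3971; sum H = 1.8040 bits.
RT = a + bH = 250 + 170·1.8040 = 556.67 ms.

557 ms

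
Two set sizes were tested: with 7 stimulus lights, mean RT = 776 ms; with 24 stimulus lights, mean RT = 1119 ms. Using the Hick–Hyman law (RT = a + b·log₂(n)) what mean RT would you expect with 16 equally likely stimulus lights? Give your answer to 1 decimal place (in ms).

1006.1 ms

Fit slope and intercept:
  b = (1119 − 776) / (log₂ 24 − log₂ 7) = 343 / (4.5850 − 2.8074) = 192.956 ms/bit
  a = 776 − 192.956 × 2.8074 = 234.304 ms
Then RT(16) = 234.304 + 192.956 × log₂ 16 = 234.304 + 192.956 × 4 ≈ 1006.128 ms.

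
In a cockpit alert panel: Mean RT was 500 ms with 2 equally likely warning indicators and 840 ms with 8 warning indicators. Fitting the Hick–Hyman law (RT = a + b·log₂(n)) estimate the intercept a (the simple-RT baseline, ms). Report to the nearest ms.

The slope on a log₂ axis is (840 − 500) / (3 − 1) = 170 ms/bit.
a = RT₁ − b·log₂ n₁ = 500 − 170 × 1 = 330.000 ms.

330 ms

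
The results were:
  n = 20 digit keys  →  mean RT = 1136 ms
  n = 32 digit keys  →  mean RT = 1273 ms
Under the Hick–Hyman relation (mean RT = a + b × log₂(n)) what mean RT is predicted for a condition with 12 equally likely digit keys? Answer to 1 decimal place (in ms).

987.1 ms

RT is linear in log₂ n, so two points fix the line:
  b = (1273 − 1136) / (log₂ 32 − log₂ 20) = 137 / (5 − 4.3219) = 202.043 ms/bit
  a = 1136 − 202.043 × 4.3219 = 262.783 ms
Then RT(12) = 262.783 + 202.043 × log₂ 12 = 262.783 + 202.043 × 3.5850 ≈ 987.101 ms.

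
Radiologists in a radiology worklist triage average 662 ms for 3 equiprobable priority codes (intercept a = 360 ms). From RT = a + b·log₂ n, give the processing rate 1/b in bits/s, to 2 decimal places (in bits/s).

Choice component = 662 − 360 = 302 ms over log₂(3) = 1.5850 bits.
b = 302 / 1.5850 = 190.541 ms/bit, so 1/b = 5.248 bits/s.

5.25 bits/s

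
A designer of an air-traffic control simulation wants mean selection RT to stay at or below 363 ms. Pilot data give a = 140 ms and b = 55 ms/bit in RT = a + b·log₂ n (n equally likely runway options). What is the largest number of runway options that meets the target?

16

Information budget: (363 − 140)/55 = 4.0545 bits, so n ≤ 2^4.0545 = 16.617 → at most 16.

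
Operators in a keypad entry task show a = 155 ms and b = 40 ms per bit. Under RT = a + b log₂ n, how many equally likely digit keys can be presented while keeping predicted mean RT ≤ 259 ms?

6

40·log₂ n ≤ 259 − 155 = 104, giving log₂ n ≤ 2.6000 and n ≤ 6.063. The largest whole number is 6.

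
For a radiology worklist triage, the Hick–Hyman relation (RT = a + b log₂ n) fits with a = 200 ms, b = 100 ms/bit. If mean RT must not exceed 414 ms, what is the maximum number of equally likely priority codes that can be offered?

Information budget: (414 − 200)/100 = 2.1400 bits, so n ≤ 2^2.1400 = 4.408 → at most 4.

4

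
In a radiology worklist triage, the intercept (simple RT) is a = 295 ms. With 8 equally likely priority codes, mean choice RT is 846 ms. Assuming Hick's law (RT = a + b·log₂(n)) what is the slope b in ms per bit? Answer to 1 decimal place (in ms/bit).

183.7 ms/bit

8 alternatives carry log₂ 8 = 3 bits; the choice cost is 846 − 295 = 551 ms, so b = 551/3 = 183.667 ms/bit.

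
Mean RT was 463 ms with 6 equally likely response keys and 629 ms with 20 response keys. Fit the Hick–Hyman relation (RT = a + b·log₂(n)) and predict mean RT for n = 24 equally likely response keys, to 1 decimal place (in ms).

654.1 ms

Solve the two-equation system in a and b:
  b = (629 − 463) / (log₂ 20 − log₂ 6) = 166 / (4.3219 − 2.5850) = 95.569 ms/bit
  a = 463 − 95.569 × 2.5850 = 215.958 ms
Then RT(24) = 215.958 + 95.569 × log₂ 24 = 215.958 + 95.569 × 4.5850 ≈ 654.138 ms.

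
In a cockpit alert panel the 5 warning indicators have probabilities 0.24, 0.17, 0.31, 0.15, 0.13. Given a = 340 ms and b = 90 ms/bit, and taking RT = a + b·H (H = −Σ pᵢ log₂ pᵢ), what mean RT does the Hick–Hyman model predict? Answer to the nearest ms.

Entropy contributions −pᵢ log₂ pᵢ: 0.4941, 0.4346, 0.5238, 0.4105, 0.3826; sum H = 2.2457 bits.
RT = a + bH = 340 + 90·2.2457 = 542.11 ms.

542 ms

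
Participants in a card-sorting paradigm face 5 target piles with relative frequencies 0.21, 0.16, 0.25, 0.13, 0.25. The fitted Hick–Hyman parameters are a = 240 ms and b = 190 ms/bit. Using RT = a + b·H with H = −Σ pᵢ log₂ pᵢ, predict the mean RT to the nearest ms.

673 ms

H = 0.21·log₂(1/0.21) + 0.16·log₂(1/0.16) + 0.25·log₂(1/0.25) + 0.13·log₂(1/0.13) + 0.25·log₂(1/0.25) = 2.2785 bits.
RT = 240 + 190 × 2.2785 = 672.91 ms.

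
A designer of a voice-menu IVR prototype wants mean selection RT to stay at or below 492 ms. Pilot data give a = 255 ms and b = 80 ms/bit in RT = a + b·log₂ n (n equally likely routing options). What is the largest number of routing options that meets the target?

Set 255 + 80·log₂ n ≤ 492 → log₂ n ≤ (492 − 255)/80 = 2.9625.
So n ≤ 2^2.9625 = 7.795; the largest integer n is 7.

7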